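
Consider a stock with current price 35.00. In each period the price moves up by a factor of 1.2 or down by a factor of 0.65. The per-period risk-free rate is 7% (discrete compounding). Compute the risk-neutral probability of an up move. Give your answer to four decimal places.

Risk-neutral probability p = (1 + 0.07 − 0.65)/(1.2 − 0.65) = 0.4200/0.5500 = 0.7636

p = 0.7636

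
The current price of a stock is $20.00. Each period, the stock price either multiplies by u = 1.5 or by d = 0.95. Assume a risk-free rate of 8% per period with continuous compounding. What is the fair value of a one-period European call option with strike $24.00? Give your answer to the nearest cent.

$1.34

Risk-neutral probability p = (e^0.08 − 0.95)/(1.5 − 0.95) = 0.1333/0.5500 = 0.2423
Terminal stock prices: S_u = 30, S_d = 19
Terminal payoffs (S − K): max(6, 0) = 6, max(-5, 0) = 0
Node 0 (S = 20): V_0 = e^(−0.08)·[0.2423·6.0000 + 0.7577·0.0000] = 1.3422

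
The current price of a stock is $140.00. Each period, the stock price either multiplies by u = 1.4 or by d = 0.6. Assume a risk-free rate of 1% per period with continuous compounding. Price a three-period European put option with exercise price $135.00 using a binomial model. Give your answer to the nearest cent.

$34.62

Risk-neutral probability p = (e^0.01 − 0.6)/(1.4 − 0.6) = 0.4101/0.8000 = 0.5126
Terminal stock prices: S_uuu = 384.2, S_uud = 164.6, S_udd = 70.56, S_ddd = 30.24
Terminal payoffs (K − S): max(-249.2, 0) = 0, max(-29.64, 0) = 0, max(64.44, 0) = 64.44, max(104.8, 0) = 104.8
Node uu (S = 274.4): V_uu = e^(−0.01)·[0.5126·0.0000 + 0.4874·0.0000] = 0.0000
Node ud (S = 117.6): V_ud = e^(−0.01)·[0.5126·0.0000 + 0.4874·64.4400] = 31.0979
Node dd (S = 50.4): V_dd = e^(−0.01)·[0.5126·64.4400 + 0.4874·104.7600] = 83.2567
Node u (S = 196): V_u = e^(−0.01)·[0.5126·0.0000 + 0.4874·31.0979] = 15.0075
Node d (S = 84): V_d = e^(−0.01)·[0.5126·31.0979 + 0.4874·83.2567] = 55.9597
Node 0 (S = 140): V_0 = e^(−0.01)·[0.5126·15.0075 + 0.4874·55.9597] = 34.6211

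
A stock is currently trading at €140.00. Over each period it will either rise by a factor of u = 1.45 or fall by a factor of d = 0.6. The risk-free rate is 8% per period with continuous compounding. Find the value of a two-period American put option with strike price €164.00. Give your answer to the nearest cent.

Risk-neutral probability p = (e^0.08 − 0.6)/(1.45 − 0.6) = 0.4833/0.8500 = 0.5686
Terminal stock prices: S_uu = 294.4, S_ud = 121.8, S_dd = 50.4
Terminal payoffs (K − S): max(-130.4, 0) = 0, max(42.2, 0) = 42.2, max(113.6, 0) = 113.6
Node u (S = 203): continuation = e^(−0.08)·[0.5686·0.0000 + 0.4314·42.2000] = 16.8065; exercise value = 0.0000 ≤ continuation, so V_u = 16.8065
Node d (S = 84): continuation = e^(−0.08)·[0.5686·42.2000 + 0.4314·113.6000] = 67.3911; exercise value = 80.0000 > continuation, so V_d = 80.0000 (exercise)
Node 0 (S = 140): continuation = e^(−0.08)·[0.5686·16.8065 + 0.4314·80.0000] = 40.6816; exercise value = 24.0000 ≤ continuation, so V_0 = 40.6816

€40.68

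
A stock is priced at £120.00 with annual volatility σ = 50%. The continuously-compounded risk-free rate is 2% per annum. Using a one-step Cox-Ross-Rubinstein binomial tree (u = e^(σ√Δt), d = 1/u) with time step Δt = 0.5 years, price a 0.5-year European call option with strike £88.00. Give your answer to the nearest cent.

£35.00

CRR parameters: u = e^(σ√Δt) = e^(0.5·√0.5) = 1.4241, d = 1/u = 0.7022
Per-period rate: rΔt = 0.02·0.5 = 0.01, so R = e^0.01 = 1.0101
Risk-neutral probability p = (e^0.01 − 0.7022)/(1.4241 − 0.7022) = 0.3079/0.7219 = 0.4264
Terminal stock prices: S_u = 170.9, S_d = 84.26
Terminal payoffs (S − K): max(82.89, 0) = 82.89, max(-3.737, 0) = 0
Node 0 (S = 120): V_0 = e^(−0.01)·[0.4264·82.8943 + 0.5736·0.0000] = 34.9979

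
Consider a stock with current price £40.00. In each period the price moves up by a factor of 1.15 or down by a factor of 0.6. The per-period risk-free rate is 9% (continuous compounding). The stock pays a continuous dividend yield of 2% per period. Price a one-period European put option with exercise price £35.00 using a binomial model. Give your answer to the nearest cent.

£1.42

Per-period risk-free factor R = e^0.09 = 1.0942; dividend-adjusted growth = e^(0.09−0.02) = 1.0725.
Risk-neutral probability p = (1.0725 − 0.6)/(1.15 − 0.6) = 0.4725/0.5500 = 0.8591
Terminal stock prices: S_u = 46, S_d = 24
Terminal payoffs (K − S): max(-11, 0) = 0, max(11, 0) = 11
Node 0 (S = 40): V_0 = e^(−0.09)·[0.8591·0.0000 + 0.1409·11.0000] = 1.4164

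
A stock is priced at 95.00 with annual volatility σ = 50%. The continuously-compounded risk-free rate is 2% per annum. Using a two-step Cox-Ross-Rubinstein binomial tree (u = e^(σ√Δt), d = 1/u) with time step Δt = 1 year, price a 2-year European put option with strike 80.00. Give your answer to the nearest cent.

15.74

CRR parameters: u = e^(σ√Δt) = e^(0.5·√1) = 1.6487, d = 1/u = 0.6065
Per-period rate: rΔt = 0.02·1 = 0.02, so R = e^0.02 = 1.0202
Risk-neutral probability p = (e^0.02 − 0.6065)/(1.6487 − 0.6065) = 0.4137/1.0422 = 0.3969
Terminal stock prices: S_uu = 258.2, S_ud = 95, S_dd = 34.95
Terminal payoffs (K − S): max(-178.2, 0) = 0, max(-15, 0) = 0, max(45.05, 0) = 45.05
Node u (S = 156.6): V_u = e^(−0.02)·[0.3969·0.0000 + 0.6031·0.0000] = 0.0000
Node d (S = 57.62): V_d = e^(−0.02)·[0.3969·0.0000 + 0.6031·45.0515] = 26.6314
Node 0 (S = 95): V_0 = e^(−0.02)·[0.3969·0.0000 + 0.6031·26.6314] = 15.7428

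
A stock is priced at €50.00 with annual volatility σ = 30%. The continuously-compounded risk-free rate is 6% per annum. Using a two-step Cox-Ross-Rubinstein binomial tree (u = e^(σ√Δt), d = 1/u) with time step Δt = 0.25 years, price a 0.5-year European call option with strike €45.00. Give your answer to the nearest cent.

CRR parameters: u = e^(σ√Δt) = e^(0.3·√0.25) = 1.1618, d = 1/u = 0.8607
Per-period rate: rΔt = 0.06·0.25 = 0.015, so R = e^0.015 = 1.0151
Risk-neutral probability p = (e^0.015 − 0.8607)/(1.1618 − 0.8607) = 0.1544/0.3011 = 0.5128
Terminal stock prices: S_uu = 67.49, S_ud = 50, S_dd = 37.04
Terminal payoffs (S − K): max(22.49, 0) = 22.49, max(5, 0) = 5, max(-7.959, 0) = 0
Node u (S = 58.09): V_u = e^(−0.015)·[0.5128·22.4929 + 0.4872·5.0000] = 13.7617
Node d (S = 43.04): V_d = e^(−0.015)·[0.5128·5.0000 + 0.4872·0.0000] = 2.5256
Node 0 (S = 50): V_0 = e^(−0.015)·[0.5128·13.7617 + 0.4872·2.5256] = 8.1636

€8.16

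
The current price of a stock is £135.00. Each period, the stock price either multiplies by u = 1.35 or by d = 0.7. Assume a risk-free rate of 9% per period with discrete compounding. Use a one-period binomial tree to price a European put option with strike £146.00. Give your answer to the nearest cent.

Risk-neutral probability p = (1 + 0.09 − 0.7)/(1.35 − 0.7) = 0.3900/0.6500 = 0.6000
Terminal stock prices: S_u = 182.2, S_d = 94.5
Terminal payoffs (K − S): max(-36.25, 0) = 0, max(51.5, 0) = 51.5
Node 0 (S = 135): V_0 = 1/1.09·[0.6000·0.0000 + 0.4000·51.5000] = 18.8991

£18.90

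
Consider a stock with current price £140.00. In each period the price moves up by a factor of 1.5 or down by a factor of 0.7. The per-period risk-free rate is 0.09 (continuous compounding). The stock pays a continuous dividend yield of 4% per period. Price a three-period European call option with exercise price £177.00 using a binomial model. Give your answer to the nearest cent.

Per-period risk-free factor R = e^0.09 = 1.0942; dividend-adjusted growth = e^(0.09−0.04) = 1.0513.
Risk-neutral probability p = (1.0513 − 0.7)/(1.5 − 0.7) = 0.3513/0.8000 = 0.4391
Terminal stock prices: S_uuu = 472.5, S_uud = 220.5, S_udd = 102.9, S_ddd = 48.02
Terminal payoffs (S − K): max(295.5, 0) = 295.5, max(43.5, 0) = 43.5, max(-74.1, 0) = 0, max(-129, 0) = 0
Node uu (S = 315): V_uu = e^(−0.09)·[0.4391·295.5000 + 0.5609·43.5000] = 140.8829
Node ud (S = 147): V_ud = e^(−0.09)·[0.4391·43.5000 + 0.5609·0.0000] = 17.4564
Node dd (S = 68.6): V_dd = e^(−0.09)·[0.4391·0.0000 + 0.5609·0.0000] = 0.0000
Node u (S = 210): V_u = e^(−0.09)·[0.4391·140.8829 + 0.5609·17.4564] = 65.4846
Node d (S = 98): V_d = e^(−0.09)·[0.4391·17.4564 + 0.5609·0.0000] = 7.0052
Node 0 (S = 140): V_0 = e^(−0.09)·[0.4391·65.4846 + 0.5609·7.0052] = 29.8699

£29.87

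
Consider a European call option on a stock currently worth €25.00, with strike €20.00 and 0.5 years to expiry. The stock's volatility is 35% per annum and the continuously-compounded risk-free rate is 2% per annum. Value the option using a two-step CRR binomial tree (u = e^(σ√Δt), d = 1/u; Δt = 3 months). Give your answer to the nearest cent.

CRR parameters: u = e^(σ√Δt) = e^(0.35·√0.25) = 1.1912, d = 1/u = 0.8395
Per-period rate: rΔt = 0.02·0.25 = 0.005, so R = e^0.005 = 1.0050
Risk-neutral probability p = (e^0.005 − 0.8395)/(1.1912 − 0.8395) = 0.1656/0.3518 = 0.4706
Terminal stock prices: S_uu = 35.48, S_ud = 25, S_dd = 17.62
Terminal payoffs (S − K): max(15.48, 0) = 15.48, max(5, 0) = 5, max(-2.383, 0) = 0
Node u (S = 29.78): V_u = e^(−0.005)·[0.4706·15.4767 + 0.5294·5.0000] = 9.8809
Node d (S = 20.99): V_d = e^(−0.005)·[0.4706·5.0000 + 0.5294·0.0000] = 2.3413
Node 0 (S = 25): V_0 = e^(−0.005)·[0.4706·9.8809 + 0.5294·2.3413] = 5.8601

€5.86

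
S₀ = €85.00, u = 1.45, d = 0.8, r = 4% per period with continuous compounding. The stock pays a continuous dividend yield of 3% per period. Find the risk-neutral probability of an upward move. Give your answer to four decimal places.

Per-period risk-free factor R = e^0.04 = 1.0408; dividend-adjusted growth = e^(0.04−0.03) = 1.0101.
Risk-neutral probability p = (1.0101 − 0.8)/(1.45 − 0.8) = 0.2101/0.6500 = 0.3232

p = 0.3232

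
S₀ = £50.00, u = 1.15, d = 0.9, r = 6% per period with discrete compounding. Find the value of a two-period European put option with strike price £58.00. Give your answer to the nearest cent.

Risk-neutral probability p = (1 + 0.06 − 0.9)/(1.15 − 0.9) = 0.1600/0.2500 = 0.6400
Terminal stock prices: S_uu = 66.12, S_ud = 51.75, S_dd = 40.5
Terminal payoffs (K − S): max(-8.125, 0) = 0, max(6.25, 0) = 6.25, max(17.5, 0) = 17.5
Node u (S = 57.5): V_u = 1/1.06·[0.6400·0.0000 + 0.3600·6.2500] = 2.1226
Node d (S = 45): V_d = 1/1.06·[0.6400·6.2500 + 0.3600·17.5000] = 9.7170
Node 0 (S = 50): V_0 = 1/1.06·[0.6400·2.1226 + 0.3600·9.7170] = 4.5817

£4.58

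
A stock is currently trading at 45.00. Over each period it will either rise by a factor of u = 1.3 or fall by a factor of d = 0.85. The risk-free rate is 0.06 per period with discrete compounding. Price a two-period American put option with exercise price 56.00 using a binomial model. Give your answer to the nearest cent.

Risk-neutral probability p = (1 + 0.06 − 0.85)/(1.3 − 0.85) = 0.2100/0.4500 = 0.4667
Terminal stock prices: S_uu = 76.05, S_ud = 49.73, S_dd = 32.51
Terminal payoffs (K − S): max(-20.05, 0) = 0, max(6.275, 0) = 6.275, max(23.49, 0) = 23.49
Node u (S = 58.5): continuation = 1/1.06·[0.4667·0.0000 + 0.5333·6.2750] = 3.1572; exercise value = 0.0000 ≤ continuation, so V_u = 3.1572
Node d (S = 38.25): continuation = 1/1.06·[0.4667·6.2750 + 0.5333·23.4875] = 14.5802; exercise value = 17.7500 > continuation, so V_d = 17.7500 (exercise)
Node 0 (S = 45): continuation = 1/1.06·[0.4667·3.1572 + 0.5333·17.7500] = 10.3208; exercise value = 11.0000 > continuation, so V_0 = 11.0000 (exercise)

11.00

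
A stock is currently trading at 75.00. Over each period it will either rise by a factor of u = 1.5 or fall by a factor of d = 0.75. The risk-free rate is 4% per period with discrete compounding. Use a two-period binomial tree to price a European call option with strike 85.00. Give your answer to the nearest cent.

Risk-neutral probability p = (1 + 0.04 − 0.75)/(1.5 − 0.75) = 0.2900/0.7500 = 0.3867
Terminal stock prices: S_uu = 168.8, S_ud = 84.38, S_dd = 42.19
Terminal payoffs (S − K): max(83.75, 0) = 83.75, max(-0.625, 0) = 0, max(-42.81, 0) = 0
Node u (S = 112.5): V_u = 1/1.04·[0.3867·83.7500 + 0.6133·0.0000] = 31.1378
Node d (S = 56.25): V_d = 1/1.04·[0.3867·0.0000 + 0.6133·0.0000] = 0.0000
Node 0 (S = 75): V_0 = 1/1.04·[0.3867·31.1378 + 0.6133·0.0000] = 11.5769

11.58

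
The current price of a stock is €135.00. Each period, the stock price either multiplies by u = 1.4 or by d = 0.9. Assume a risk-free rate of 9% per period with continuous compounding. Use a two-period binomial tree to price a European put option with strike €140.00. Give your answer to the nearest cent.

Risk-neutral probability p = (e^0.09 − 0.9)/(1.4 − 0.9) = 0.1942/0.5000 = 0.3883
Terminal stock prices: S_uu = 264.6, S_ud = 170.1, S_dd = 109.4
Terminal payoffs (K − S): max(-124.6, 0) = 0, max(-30.1, 0) = 0, max(30.65, 0) = 30.65
Node u (S = 189): V_u = e^(−0.09)·[0.3883·0.0000 + 0.6117·0.0000] = 0.0000
Node d (S = 121.5): V_d = e^(−0.09)·[0.3883·0.0000 + 0.6117·30.6500] = 17.1336
Node 0 (S = 135): V_0 = e^(−0.09)·[0.3883·0.0000 + 0.6117·17.1336] = 9.5778

€9.58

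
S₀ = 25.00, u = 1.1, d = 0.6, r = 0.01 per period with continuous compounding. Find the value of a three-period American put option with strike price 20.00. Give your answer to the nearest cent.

1.61

Risk-neutral probability p = (e^0.01 − 0.6)/(1.1 − 0.6) = 0.4101/0.5000 = 0.8201
Terminal stock prices: S_uuu = 33.28, S_uud = 18.15, S_udd = 9.9, S_ddd = 5.4
Terminal payoffs (K − S): max(-13.28, 0) = 0, max(1.85, 0) = 1.85, max(10.1, 0) = 10.1, max(14.6, 0) = 14.6
Node uu (S = 30.25): continuation = e^(−0.01)·[0.8201·0.0000 + 0.1799·1.8500] = 0.3295; exercise value = 0.0000 ≤ continuation, so V_uu = 0.3295
Node ud (S = 16.5): continuation = e^(−0.01)·[0.8201·1.8500 + 0.1799·10.1000] = 3.3010; exercise value = 3.5000 > continuation, so V_ud = 3.5000 (exercise)
Node dd (S = 9): continuation = e^(−0.01)·[0.8201·10.1000 + 0.1799·14.6000] = 10.8010; exercise value = 11.0000 > continuation, so V_dd = 11.0000 (exercise)
Node u (S = 27.5): continuation = e^(−0.01)·[0.8201·0.3295 + 0.1799·3.5000] = 0.8909; exercise value = 0.0000 ≤ continuation, so V_u = 0.8909
Node d (S = 15): continuation = e^(−0.01)·[0.8201·3.5000 + 0.1799·11.0000] = 4.8010; exercise value = 5.0000 > continuation, so V_d = 5.0000 (exercise)
Node 0 (S = 25): continuation = e^(−0.01)·[0.8201·0.8909 + 0.1799·5.0000] = 1.6139; exercise value = 0.0000 ≤ continuation, so V_0 = 1.6139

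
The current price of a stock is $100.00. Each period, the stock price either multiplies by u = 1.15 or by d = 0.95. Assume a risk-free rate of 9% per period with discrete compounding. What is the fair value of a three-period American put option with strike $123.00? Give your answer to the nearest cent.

$23.00

Risk-neutral probability p = (1 + 0.09 − 0.95)/(1.15 − 0.95) = 0.1400/0.2000 = 0.7000
Terminal stock prices: S_uuu = 152.1, S_uud = 125.6, S_udd = 103.8, S_ddd = 85.74
Terminal payoffs (K − S): max(-29.09, 0) = 0, max(-2.637, 0) = 0, max(19.21, 0) = 19.21, max(37.26, 0) = 37.26
Node uu (S = 132.2): continuation = 1/1.09·[0.7000·0.0000 + 0.3000·0.0000] = 0.0000; exercise value = 0.0000 ≤ continuation, so V_uu = 0.0000
Node ud (S = 109.2): continuation = 1/1.09·[0.7000·0.0000 + 0.3000·19.2125] = 5.2878; exercise value = 13.7500 > continuation, so V_ud = 13.7500 (exercise)
Node dd (S = 90.25): continuation = 1/1.09·[0.7000·19.2125 + 0.3000·37.2625] = 22.5940; exercise value = 32.7500 > continuation, so V_dd = 32.7500 (exercise)
Node u (S = 115): continuation = 1/1.09·[0.7000·0.0000 + 0.3000·13.7500] = 3.7844; exercise value = 8.0000 > continuation, so V_u = 8.0000 (exercise)
Node d (S = 95): continuation = 1/1.09·[0.7000·13.7500 + 0.3000·32.7500] = 17.8440; exercise value = 28.0000 > continuation, so V_d = 28.0000 (exercise)
Node 0 (S = 100): continuation = 1/1.09·[0.7000·8.0000 + 0.3000·28.0000] = 12.8440; exercise value = 23.0000 > continuation, so V_0 = 23.0000 (exercise)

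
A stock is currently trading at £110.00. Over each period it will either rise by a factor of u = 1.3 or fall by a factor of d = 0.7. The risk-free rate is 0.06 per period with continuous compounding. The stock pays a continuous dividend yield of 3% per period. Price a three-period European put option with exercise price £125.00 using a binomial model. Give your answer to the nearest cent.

£21.91

Per-period risk-free factor R = e^0.06 = 1.0618; dividend-adjusted growth = e^(0.06−0.03) = 1.0305.
Risk-neutral probability p = (1.0305 − 0.7)/(1.3 − 0.7) = 0.3305/0.6000 = 0.5508
Terminal stock prices: S_uuu = 241.7, S_uud = 130.1, S_udd = 70.07, S_ddd = 37.73
Terminal payoffs (K − S): max(-116.7, 0) = 0, max(-5.13, 0) = 0, max(54.93, 0) = 54.93, max(87.27, 0) = 87.27
Node uu (S = 185.9): V_uu = e^(−0.06)·[0.5508·0.0000 + 0.4492·0.0000] = 0.0000
Node ud (S = 100.1): V_ud = e^(−0.06)·[0.5508·0.0000 + 0.4492·54.9300] = 23.2398
Node dd (S = 53.9): V_dd = e^(−0.06)·[0.5508·54.9300 + 0.4492·87.2700] = 65.4136
Node u (S = 143): V_u = e^(−0.06)·[0.5508·0.0000 + 0.4492·23.2398] = 9.8323
Node d (S = 77): V_d = e^(−0.06)·[0.5508·23.2398 + 0.4492·65.4136] = 39.7293
Node 0 (S = 110): V_0 = e^(−0.06)·[0.5508·9.8323 + 0.4492·39.7293] = 21.9086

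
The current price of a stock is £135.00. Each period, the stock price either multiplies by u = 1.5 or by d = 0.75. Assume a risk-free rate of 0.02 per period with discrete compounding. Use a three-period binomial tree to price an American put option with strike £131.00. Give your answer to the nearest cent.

Risk-neutral probability p = (1 + 0.02 − 0.75)/(1.5 − 0.75) = 0.2700/0.7500 = 0.3600
Terminal stock prices: S_uuu = 455.6, S_uud = 227.8, S_udd = 113.9, S_ddd = 56.95
Terminal payoffs (K − S): max(-324.6, 0) = 0, max(-96.81, 0) = 0, max(17.09, 0) = 17.09, max(74.05, 0) = 74.05
Node uu (S = 303.8): continuation = 1/1.02·[0.3600·0.0000 + 0.6400·0.0000] = 0.0000; exercise value = 0.0000 ≤ continuation, so V_uu = 0.0000
Node ud (S = 151.9): continuation = 1/1.02·[0.3600·0.0000 + 0.6400·17.0938] = 10.7255; exercise value = 0.0000 ≤ continuation, so V_ud = 10.7255
Node dd (S = 75.94): continuation = 1/1.02·[0.3600·17.0938 + 0.6400·74.0469] = 52.4939; exercise value = 55.0625 > continuation, so V_dd = 55.0625 (exercise)
Node u (S = 202.5): continuation = 1/1.02·[0.3600·0.0000 + 0.6400·10.7255] = 6.7297; exercise value = 0.0000 ≤ continuation, so V_u = 6.7297
Node d (S = 101.2): continuation = 1/1.02·[0.3600·10.7255 + 0.6400·55.0625] = 38.3345; exercise value = 29.7500 ≤ continuation, so V_d = 38.3345
Node 0 (S = 135): continuation = 1/1.02·[0.3600·6.7297 + 0.6400·38.3345] = 26.4282; exercise value = 0.0000 ≤ continuation, so V_0 = 26.4282

£26.43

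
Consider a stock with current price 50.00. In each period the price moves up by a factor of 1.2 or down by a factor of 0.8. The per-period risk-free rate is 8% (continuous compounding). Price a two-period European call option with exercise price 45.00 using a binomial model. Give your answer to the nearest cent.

12.60

Risk-neutral probability p = (e^0.08 − 0.8)/(1.2 − 0.8) = 0.2833/0.4000 = 0.7082
Terminal stock prices: S_uu = 72, S_ud = 48, S_dd = 32
Terminal payoffs (S − K): max(27, 0) = 27, max(3, 0) = 3, max(-13, 0) = 0
Node u (S = 60): V_u = e^(−0.08)·[0.7082·27.0000 + 0.2918·3.0000] = 18.4598
Node d (S = 40): V_d = e^(−0.08)·[0.7082·3.0000 + 0.2918·0.0000] = 1.9613
Node 0 (S = 50): V_0 = e^(−0.08)·[0.7082·18.4598 + 0.2918·1.9613] = 12.5967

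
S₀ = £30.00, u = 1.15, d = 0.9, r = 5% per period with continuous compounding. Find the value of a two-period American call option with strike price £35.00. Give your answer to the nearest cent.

Risk-neutral probability p = (e^0.05 − 0.9)/(1.15 − 0.9) = 0.1513/0.2500 = 0.6051
Terminal stock prices: S_uu = 39.67, S_ud = 31.05, S_dd = 24.3
Terminal payoffs (S − K): max(4.675, 0) = 4.675, max(-3.95, 0) = 0, max(-10.7, 0) = 0
Node u (S = 34.5): continuation = e^(−0.05)·[0.6051·4.6750 + 0.3949·0.0000] = 2.6908; exercise value = 0.0000 ≤ continuation, so V_u = 2.6908
Node d (S = 27): continuation = e^(−0.05)·[0.6051·0.0000 + 0.3949·0.0000] = 0.0000; exercise value = 0.0000 ≤ continuation, so V_d = 0.0000
Node 0 (S = 30): continuation = e^(−0.05)·[0.6051·2.6908 + 0.3949·0.0000] = 1.5488; exercise value = 0.0000 ≤ continuation, so V_0 = 1.5488

£1.55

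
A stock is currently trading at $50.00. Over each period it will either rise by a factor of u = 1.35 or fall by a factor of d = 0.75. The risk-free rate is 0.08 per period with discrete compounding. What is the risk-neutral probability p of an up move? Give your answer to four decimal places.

p = 0.5500

Risk-neutral probability p = (1 + 0.08 − 0.75)/(1.35 − 0.75) = 0.3300/0.6000 = 0.5500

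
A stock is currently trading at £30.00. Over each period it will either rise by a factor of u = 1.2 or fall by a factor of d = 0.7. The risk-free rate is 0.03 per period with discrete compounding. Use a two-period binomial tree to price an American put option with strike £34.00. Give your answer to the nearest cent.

£6.15

Risk-neutral probability p = (1 + 0.03 − 0.7)/(1.2 − 0.7) = 0.3300/0.5000 = 0.6600
Terminal stock prices: S_uu = 43.2, S_ud = 25.2, S_dd = 14.7
Terminal payoffs (K − S): max(-9.2, 0) = 0, max(8.8, 0) = 8.8, max(19.3, 0) = 19.3
Node u (S = 36): continuation = 1/1.03·[0.6600·0.0000 + 0.3400·8.8000] = 2.9049; exercise value = 0.0000 ≤ continuation, so V_u = 2.9049
Node d (S = 21): continuation = 1/1.03·[0.6600·8.8000 + 0.3400·19.3000] = 12.0097; exercise value = 13.0000 > continuation, so V_d = 13.0000 (exercise)
Node 0 (S = 30): continuation = 1/1.03·[0.6600·2.9049 + 0.3400·13.0000] = 6.1526; exercise value = 4.0000 ≤ continuation, so V_0 = 6.1526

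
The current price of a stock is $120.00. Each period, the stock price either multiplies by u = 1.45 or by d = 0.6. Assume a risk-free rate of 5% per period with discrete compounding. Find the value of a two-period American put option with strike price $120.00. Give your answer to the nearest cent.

Risk-neutral probability p = (1 + 0.05 − 0.6)/(1.45 − 0.6) = 0.4500/0.8500 = 0.5294
Terminal stock prices: S_uu = 252.3, S_ud = 104.4, S_dd = 43.2
Terminal payoffs (K − S): max(-132.3, 0) = 0, max(15.6, 0) = 15.6, max(76.8, 0) = 76.8
Node u (S = 174): continuation = 1/1.05·[0.5294·0.0000 + 0.4706·15.6000] = 6.9916; exercise value = 0.0000 ≤ continuation, so V_u = 6.9916
Node d (S = 72): continuation = 1/1.05·[0.5294·15.6000 + 0.4706·76.8000] = 42.2857; exercise value = 48.0000 > continuation, so V_d = 48.0000 (exercise)
Node 0 (S = 120): continuation = 1/1.05·[0.5294·6.9916 + 0.4706·48.0000] = 25.0378; exercise value = 0.0000 ≤ continuation, so V_0 = 25.0378

$25.04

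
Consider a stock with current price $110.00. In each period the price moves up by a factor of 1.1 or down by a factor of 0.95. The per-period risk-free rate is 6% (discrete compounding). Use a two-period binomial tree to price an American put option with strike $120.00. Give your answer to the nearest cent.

Risk-neutral probability p = (1 + 0.06 − 0.95)/(1.1 − 0.95) = 0.1100/0.1500 = 0.7333
Terminal stock prices: S_uu = 133.1, S_ud = 115, S_dd = 99.27
Terminal payoffs (K − S): max(-13.1, 0) = 0, max(5.05, 0) = 5.05, max(20.73, 0) = 20.73
Node u (S = 121): continuation = 1/1.06·[0.7333·0.0000 + 0.2667·5.0500] = 1.2704; exercise value = 0.0000 ≤ continuation, so V_u = 1.2704
Node d (S = 104.5): continuation = 1/1.06·[0.7333·5.0500 + 0.2667·20.7250] = 8.7075; exercise value = 15.5000 > continuation, so V_d = 15.5000 (exercise)
Node 0 (S = 110): continuation = 1/1.06·[0.7333·1.2704 + 0.2667·15.5000] = 4.7783; exercise value = 10.0000 > continuation, so V_0 = 10.0000 (exercise)

$10.00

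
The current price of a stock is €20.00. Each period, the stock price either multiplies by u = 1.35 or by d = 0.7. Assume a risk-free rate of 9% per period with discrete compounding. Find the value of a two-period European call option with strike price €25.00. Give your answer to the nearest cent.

Risk-neutral probability p = (1 + 0.09 − 0.7)/(1.35 − 0.7) = 0.3900/0.6500 = 0.6000
Terminal stock prices: S_uu = 36.45, S_ud = 18.9, S_dd = 9.8
Terminal payoffs (S − K): max(11.45, 0) = 11.45, max(-6.1, 0) = 0, max(-15.2, 0) = 0
Node u (S = 27): V_u = 1/1.09·[0.6000·11.4500 + 0.4000·0.0000] = 6.3028
Node d (S = 14): V_d = 1/1.09·[0.6000·0.0000 + 0.4000·0.0000] = 0.0000
Node 0 (S = 20): V_0 = 1/1.09·[0.6000·6.3028 + 0.4000·0.0000] = 3.4694

€3.47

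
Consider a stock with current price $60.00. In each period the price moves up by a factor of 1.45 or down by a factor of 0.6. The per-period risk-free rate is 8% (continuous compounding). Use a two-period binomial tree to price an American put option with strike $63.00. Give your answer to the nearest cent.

$13.01

Risk-neutral probability p = (e^0.08 − 0.6)/(1.45 − 0.6) = 0.4833/0.8500 = 0.5686
Terminal stock prices: S_uu = 126.2, S_ud = 52.2, S_dd = 21.6
Terminal payoffs (K − S): max(-63.15, 0) = 0, max(10.8, 0) = 10.8, max(41.4, 0) = 41.4
Node u (S = 87): continuation = e^(−0.08)·[0.5686·0.0000 + 0.4314·10.8000] = 4.3012; exercise value = 0.0000 ≤ continuation, so V_u = 4.3012
Node d (S = 36): continuation = e^(−0.08)·[0.5686·10.8000 + 0.4314·41.4000] = 22.1563; exercise value = 27.0000 > continuation, so V_d = 27.0000 (exercise)
Node 0 (S = 60): continuation = e^(−0.08)·[0.5686·4.3012 + 0.4314·27.0000] = 13.0105; exercise value = 3.0000 ≤ continuation, so V_0 = 13.0105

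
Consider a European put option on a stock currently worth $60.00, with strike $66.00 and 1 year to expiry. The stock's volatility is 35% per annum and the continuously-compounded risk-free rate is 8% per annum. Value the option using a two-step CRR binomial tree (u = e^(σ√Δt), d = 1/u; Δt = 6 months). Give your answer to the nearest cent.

$9.02

CRR parameters: u = e^(σ√Δt) = e^(0.35·√0.5) = 1.2808, d = 1/u = 0.7808
Per-period rate: rΔt = 0.08·0.5 = 0.04, so R = e^0.04 = 1.0408
Risk-neutral probability p = (e^0.04 − 0.7808)/(1.2808 − 0.7808) = 0.2601/0.5000 = 0.5201
Terminal stock prices: S_uu = 98.43, S_ud = 60, S_dd = 36.58
Terminal payoffs (K − S): max(-32.43, 0) = 0, max(6, 0) = 6, max(29.42, 0) = 29.42
Node u (S = 76.85): V_u = e^(−0.04)·[0.5201·0.0000 + 0.4799·6.0000] = 2.7667
Node d (S = 46.85): V_d = e^(−0.04)·[0.5201·6.0000 + 0.4799·29.4248] = 16.5665
Node 0 (S = 60): V_0 = e^(−0.04)·[0.5201·2.7667 + 0.4799·16.5665] = 9.0217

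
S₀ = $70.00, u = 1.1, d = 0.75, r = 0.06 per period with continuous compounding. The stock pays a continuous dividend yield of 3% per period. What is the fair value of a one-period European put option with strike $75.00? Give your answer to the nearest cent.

$4.21

Per-period risk-free factor R = e^0.06 = 1.0618; dividend-adjusted growth = e^(0.06−0.03) = 1.0305.
Risk-neutral probability p = (1.0305 − 0.75)/(1.1 − 0.75) = 0.2805/0.3500 = 0.8013
Terminal stock prices: S_u = 77, S_d = 52.5
Terminal payoffs (K − S): max(-2, 0) = 0, max(22.5, 0) = 22.5
Node 0 (S = 70): V_0 = e^(−0.06)·[0.8013·0.0000 + 0.1987·22.5000] = 4.2104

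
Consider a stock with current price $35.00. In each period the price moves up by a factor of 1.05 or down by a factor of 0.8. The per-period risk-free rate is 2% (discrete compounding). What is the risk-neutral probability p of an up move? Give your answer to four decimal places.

Risk-neutral probability p = (1 + 0.02 − 0.8)/(1.05 − 0.8) = 0.2200/0.2500 = 0.8800

p = 0.8800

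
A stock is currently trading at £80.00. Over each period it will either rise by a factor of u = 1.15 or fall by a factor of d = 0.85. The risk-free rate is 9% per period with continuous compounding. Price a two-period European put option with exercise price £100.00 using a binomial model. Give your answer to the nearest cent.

£6.74

Risk-neutral probability p = (e^0.09 − 0.85)/(1.15 − 0.85) = 0.2442/0.3000 = 0.8139
Terminal stock prices: S_uu = 105.8, S_ud = 78.2, S_dd = 57.8
Terminal payoffs (K − S): max(-5.8, 0) = 0, max(21.8, 0) = 21.8, max(42.2, 0) = 42.2
Node u (S = 92): V_u = e^(−0.09)·[0.8139·0.0000 + 0.1861·21.8000] = 3.7075
Node d (S = 68): V_d = e^(−0.09)·[0.8139·21.8000 + 0.1861·42.2000] = 23.3931
Node 0 (S = 80): V_0 = e^(−0.09)·[0.8139·3.7075 + 0.1861·23.3931] = 6.7363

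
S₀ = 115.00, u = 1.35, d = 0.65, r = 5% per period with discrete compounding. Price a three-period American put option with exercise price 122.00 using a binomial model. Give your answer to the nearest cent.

24.40

Risk-neutral probability p = (1 + 0.05 − 0.65)/(1.35 − 0.65) = 0.4000/0.7000 = 0.5714
Terminal stock prices: S_uuu = 282.9, S_uud = 136.2, S_udd = 65.59, S_ddd = 31.58
Terminal payoffs (K − S): max(-160.9, 0) = 0, max(-14.23, 0) = 0, max(56.41, 0) = 56.41, max(90.42, 0) = 90.42
Node uu (S = 209.6): continuation = 1/1.05·[0.5714·0.0000 + 0.4286·0.0000] = 0.0000; exercise value = 0.0000 ≤ continuation, so V_uu = 0.0000
Node ud (S = 100.9): continuation = 1/1.05·[0.5714·0.0000 + 0.4286·56.4069] = 23.0232; exercise value = 21.0875 ≤ continuation, so V_ud = 23.0232
Node dd (S = 48.59): continuation = 1/1.05·[0.5714·56.4069 + 0.4286·90.4181] = 67.6030; exercise value = 73.4125 > continuation, so V_dd = 73.4125 (exercise)
Node u (S = 155.2): continuation = 1/1.05·[0.5714·0.0000 + 0.4286·23.0232] = 9.3972; exercise value = 0.0000 ≤ continuation, so V_u = 9.3972
Node d (S = 74.75): continuation = 1/1.05·[0.5714·23.0232 + 0.4286·73.4125] = 42.4939; exercise value = 47.2500 > continuation, so V_d = 47.2500 (exercise)
Node 0 (S = 115): continuation = 1/1.05·[0.5714·9.3972 + 0.4286·47.2500] = 24.3999; exercise value = 7.0000 ≤ continuation, so V_0 = 24.3999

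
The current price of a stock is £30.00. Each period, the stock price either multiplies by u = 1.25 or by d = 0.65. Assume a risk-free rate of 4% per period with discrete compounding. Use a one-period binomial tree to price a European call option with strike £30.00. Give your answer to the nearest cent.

Risk-neutral probability p = (1 + 0.04 − 0.65)/(1.25 − 0.65) = 0.3900/0.6000 = 0.6500
Terminal stock prices: S_u = 37.5, S_d = 19.5
Terminal payoffs (S − K): max(7.5, 0) = 7.5, max(-10.5, 0) = 0
Node 0 (S = 30): V_0 = 1/1.04·[0.6500·7.5000 + 0.3500·0.0000] = 4.6875

£4.69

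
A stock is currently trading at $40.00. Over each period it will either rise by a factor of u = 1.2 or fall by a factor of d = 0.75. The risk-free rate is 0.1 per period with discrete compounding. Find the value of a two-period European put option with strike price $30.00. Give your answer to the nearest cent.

$0.31

Risk-neutral probability p = (1 + 0.1 − 0.75)/(1.2 − 0.75) = 0.3500/0.4500 = 0.7778
Terminal stock prices: S_uu = 57.6, S_ud = 36, S_dd = 22.5
Terminal payoffs (K − S): max(-27.6, 0) = 0, max(-6, 0) = 0, max(7.5, 0) = 7.5
Node u (S = 48): V_u = 1/1.1·[0.7778·0.0000 + 0.2222·0.0000] = 0.0000
Node d (S = 30): V_d = 1/1.1·[0.7778·0.0000 + 0.2222·7.5000] = 1.5152
Node 0 (S = 40): V_0 = 1/1.1·[0.7778·0.0000 + 0.2222·1.5152] = 0.3061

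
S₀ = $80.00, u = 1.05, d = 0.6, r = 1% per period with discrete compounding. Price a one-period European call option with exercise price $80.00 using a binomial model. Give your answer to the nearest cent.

Risk-neutral probability p = (1 + 0.01 − 0.6)/(1.05 − 0.6) = 0.4100/0.4500 = 0.9111
Terminal stock prices: S_u = 84, S_d = 48
Terminal payoffs (S − K): max(4, 0) = 4, max(-32, 0) = 0
Node 0 (S = 80): V_0 = 1/1.01·[0.9111·4.0000 + 0.0889·0.0000] = 3.6084

$3.61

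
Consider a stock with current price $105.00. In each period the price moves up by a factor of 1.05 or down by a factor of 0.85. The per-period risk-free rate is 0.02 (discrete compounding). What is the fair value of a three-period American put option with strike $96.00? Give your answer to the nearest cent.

$1.29

Risk-neutral probability p = (1 + 0.02 − 0.85)/(1.05 − 0.85) = 0.1700/0.2000 = 0.8500
Terminal stock prices: S_uuu = 121.6, S_uud = 98.4, S_udd = 79.66, S_ddd = 64.48
Terminal payoffs (K − S): max(-25.55, 0) = 0, max(-2.398, 0) = 0, max(16.34, 0) = 16.34, max(31.52, 0) = 31.52
Node uu (S = 115.8): continuation = 1/1.02·[0.8500·0.0000 + 0.1500·0.0000] = 0.0000; exercise value = 0.0000 ≤ continuation, so V_uu = 0.0000
Node ud (S = 93.71): continuation = 1/1.02·[0.8500·0.0000 + 0.1500·16.3444] = 2.4036; exercise value = 2.2875 ≤ continuation, so V_ud = 2.4036
Node dd (S = 75.86): continuation = 1/1.02·[0.8500·16.3444 + 0.1500·31.5169] = 18.2551; exercise value = 20.1375 > continuation, so V_dd = 20.1375 (exercise)
Node u (S = 110.2): continuation = 1/1.02·[0.8500·0.0000 + 0.1500·2.4036] = 0.3535; exercise value = 0.0000 ≤ continuation, so V_u = 0.3535
Node d (S = 89.25): continuation = 1/1.02·[0.8500·2.4036 + 0.1500·20.1375] = 4.9644; exercise value = 6.7500 > continuation, so V_d = 6.7500 (exercise)
Node 0 (S = 105): continuation = 1/1.02·[0.8500·0.3535 + 0.1500·6.7500] = 1.2872; exercise value = 0.0000 ≤ continuation, so V_0 = 1.2872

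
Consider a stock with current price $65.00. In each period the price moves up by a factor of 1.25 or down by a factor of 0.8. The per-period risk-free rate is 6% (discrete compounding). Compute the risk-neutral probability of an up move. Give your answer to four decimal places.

Risk-neutral probability p = (1 + 0.06 − 0.8)/(1.25 − 0.8) = 0.2600/0.4500 = 0.5778

p = 0.5778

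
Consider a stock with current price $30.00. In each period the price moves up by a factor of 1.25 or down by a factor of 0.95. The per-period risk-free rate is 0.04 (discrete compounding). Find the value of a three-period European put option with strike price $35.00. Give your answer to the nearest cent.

$3.28

Risk-neutral probability p = (1 + 0.04 − 0.95)/(1.25 − 0.95) = 0.0900/0.3000 = 0.3000
Terminal stock prices: S_uuu = 58.59, S_uud = 44.53, S_udd = 33.84, S_ddd = 25.72
Terminal payoffs (K − S): max(-23.59, 0) = 0, max(-9.531, 0) = 0, max(1.156, 0) = 1.156, max(9.279, 0) = 9.279
Node uu (S = 46.88): V_uu = 1/1.04·[0.3000·0.0000 + 0.7000·0.0000] = 0.0000
Node ud (S = 35.62): V_ud = 1/1.04·[0.3000·0.0000 + 0.7000·1.1562] = 0.7782
Node dd (S = 27.07): V_dd = 1/1.04·[0.3000·1.1562 + 0.7000·9.2788] = 6.5788
Node u (S = 37.5): V_u = 1/1.04·[0.3000·0.0000 + 0.7000·0.7782] = 0.5238
Node d (S = 28.5): V_d = 1/1.04·[0.3000·0.7782 + 0.7000·6.5788] = 4.6526
Node 0 (S = 30): V_0 = 1/1.04·[0.3000·0.5238 + 0.7000·4.6526] = 3.2826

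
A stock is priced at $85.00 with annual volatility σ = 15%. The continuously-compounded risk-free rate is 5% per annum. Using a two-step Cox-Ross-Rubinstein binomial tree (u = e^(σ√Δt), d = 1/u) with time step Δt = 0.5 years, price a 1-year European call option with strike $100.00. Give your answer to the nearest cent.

$1.70

CRR parameters: u = e^(σ√Δt) = e^(0.15·√0.5) = 1.1119, d = 1/u = 0.8994
Per-period rate: rΔt = 0.05·0.5 = 0.025, so R = e^0.025 = 1.0253
Risk-neutral probability p = (e^0.025 − 0.8994)/(1.1119 − 0.8994) = 0.1259/0.2125 = 0.5926
Terminal stock prices: S_uu = 105.1, S_ud = 85, S_dd = 68.75
Terminal payoffs (S − K): max(5.086, 0) = 5.086, max(-15, 0) = 0, max(-31.25, 0) = 0
Node u (S = 94.51): V_u = e^(−0.025)·[0.5926·5.0864 + 0.4074·0.0000] = 2.9399
Node d (S = 76.45): V_d = e^(−0.025)·[0.5926·0.0000 + 0.4074·0.0000] = 0.0000
Node 0 (S = 85): V_0 = e^(−0.025)·[0.5926·2.9399 + 0.4074·0.0000] = 1.6992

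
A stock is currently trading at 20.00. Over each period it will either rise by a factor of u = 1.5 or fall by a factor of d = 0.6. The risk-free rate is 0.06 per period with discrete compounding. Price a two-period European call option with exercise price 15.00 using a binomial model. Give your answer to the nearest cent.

8.31

Risk-neutral probability p = (1 + 0.06 − 0.6)/(1.5 − 0.6) = 0.4600/0.9000 = 0.5111
Terminal stock prices: S_uu = 45, S_ud = 18, S_dd = 7.2
Terminal payoffs (S − K): max(30, 0) = 30, max(3, 0) = 3, max(-7.8, 0) = 0
Node u (S = 30): V_u = 1/1.06·[0.5111·30.0000 + 0.4889·3.0000] = 15.8491
Node d (S = 12): V_d = 1/1.06·[0.5111·3.0000 + 0.4889·0.0000] = 1.4465
Node 0 (S = 20): V_0 = 1/1.06·[0.5111·15.8491 + 0.4889·1.4465] = 8.3093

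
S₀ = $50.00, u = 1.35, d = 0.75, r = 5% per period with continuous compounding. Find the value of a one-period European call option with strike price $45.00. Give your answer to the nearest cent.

Risk-neutral probability p = (e^0.05 − 0.75)/(1.35 − 0.75) = 0.3013/0.6000 = 0.5021
Terminal stock prices: S_u = 67.5, S_d = 37.5
Terminal payoffs (S − K): max(22.5, 0) = 22.5, max(-7.5, 0) = 0
Node 0 (S = 50): V_0 = e^(−0.05)·[0.5021·22.5000 + 0.4979·0.0000] = 10.7467

$10.75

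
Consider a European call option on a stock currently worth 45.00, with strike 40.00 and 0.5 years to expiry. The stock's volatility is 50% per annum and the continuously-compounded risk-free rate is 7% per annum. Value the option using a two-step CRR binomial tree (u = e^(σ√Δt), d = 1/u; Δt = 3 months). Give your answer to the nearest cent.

CRR parameters: u = e^(σ√Δt) = e^(0.5·√0.25) = 1.2840, d = 1/u = 0.7788
Per-period rate: rΔt = 0.07·0.25 = 0.0175, so R = e^0.0175 = 1.0177
Risk-neutral probability p = (e^0.0175 − 0.7788)/(1.2840 − 0.7788) = 0.2389/0.5052 = 0.4728
Terminal stock prices: S_uu = 74.19, S_ud = 45, S_dd = 27.29
Terminal payoffs (S − K): max(34.19, 0) = 34.19, max(5, 0) = 5, max(-12.71, 0) = 0
Node u (S = 57.78): V_u = e^(−0.0175)·[0.4728·34.1925 + 0.5272·5.0000] = 18.4751
Node d (S = 35.05): V_d = e^(−0.0175)·[0.4728·5.0000 + 0.5272·0.0000] = 2.3228
Node 0 (S = 45): V_0 = e^(−0.0175)·[0.4728·18.4751 + 0.5272·2.3228] = 9.7863

9.79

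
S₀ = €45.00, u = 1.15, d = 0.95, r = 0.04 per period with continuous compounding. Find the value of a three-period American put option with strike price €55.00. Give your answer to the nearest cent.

Risk-neutral probability p = (e^0.04 − 0.95)/(1.15 − 0.95) = 0.0908/0.2000 = 0.4541
Terminal stock prices: S_uuu = 68.44, S_uud = 56.54, S_udd = 46.7, S_ddd = 38.58
Terminal payoffs (K − S): max(-13.44, 0) = 0, max(-1.537, 0) = 0, max(8.296, 0) = 8.296, max(16.42, 0) = 16.42
Node uu (S = 59.51): continuation = e^(−0.04)·[0.4541·0.0000 + 0.5459·0.0000] = 0.0000; exercise value = 0.0000 ≤ continuation, so V_uu = 0.0000
Node ud (S = 49.16): continuation = e^(−0.04)·[0.4541·0.0000 + 0.5459·8.2956] = 4.3514; exercise value = 5.8375 > continuation, so V_ud = 5.8375 (exercise)
Node dd (S = 40.61): continuation = e^(−0.04)·[0.4541·8.2956 + 0.5459·16.4181] = 12.2309; exercise value = 14.3875 > continuation, so V_dd = 14.3875 (exercise)
Node u (S = 51.75): continuation = e^(−0.04)·[0.4541·0.0000 + 0.5459·5.8375] = 3.0620; exercise value = 3.2500 > continuation, so V_u = 3.2500 (exercise)
Node d (S = 42.75): continuation = e^(−0.04)·[0.4541·5.8375 + 0.5459·14.3875] = 10.0934; exercise value = 12.2500 > continuation, so V_d = 12.2500 (exercise)
Node 0 (S = 45): continuation = e^(−0.04)·[0.4541·3.2500 + 0.5459·12.2500] = 7.8434; exercise value = 10.0000 > continuation, so V_0 = 10.0000 (exercise)

€10.00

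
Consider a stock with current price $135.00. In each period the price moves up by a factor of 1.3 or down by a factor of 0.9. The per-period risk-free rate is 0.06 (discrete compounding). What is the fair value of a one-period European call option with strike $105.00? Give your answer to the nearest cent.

Risk-neutral probability p = (1 + 0.06 − 0.9)/(1.3 − 0.9) = 0.1600/0.4000 = 0.4000
Terminal stock prices: S_u = 175.5, S_d = 121.5
Terminal payoffs (S − K): max(70.5, 0) = 70.5, max(16.5, 0) = 16.5
Node 0 (S = 135): V_0 = 1/1.06·[0.4000·70.5000 + 0.6000·16.5000] = 35.9434

$35.94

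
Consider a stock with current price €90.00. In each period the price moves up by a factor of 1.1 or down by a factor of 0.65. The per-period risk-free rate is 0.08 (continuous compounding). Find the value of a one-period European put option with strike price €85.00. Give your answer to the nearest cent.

Risk-neutral probability p = (e^0.08 − 0.65)/(1.1 − 0.65) = 0.4333/0.4500 = 0.9629
Terminal stock prices: S_u = 99, S_d = 58.5
Terminal payoffs (K − S): max(-14, 0) = 0, max(26.5, 0) = 26.5
Node 0 (S = 90): V_0 = e^(−0.08)·[0.9629·0.0000 + 0.0371·26.5000] = 0.9085

€0.91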